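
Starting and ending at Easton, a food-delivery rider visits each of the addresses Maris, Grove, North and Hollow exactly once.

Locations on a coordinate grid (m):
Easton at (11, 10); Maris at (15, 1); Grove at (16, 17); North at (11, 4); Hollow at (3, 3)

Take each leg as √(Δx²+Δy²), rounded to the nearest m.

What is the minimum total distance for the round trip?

With 4 stops there are 4!/2 = 12 distinct round trips (a route and its reverse cost the same).
Easton-Maris-Grove-North-Hollow-Easton: 10+16+14+8+11 = 59
Easton-Maris-Grove-Hollow-North-Easton: 10+16+19+8+6 = 59
Easton-Maris-North-Grove-Hollow-Easton: 10+5+14+19+11 = 59
Easton-Maris-North-Hollow-Grove-Easton: 10+5+8+19+9 = 51
Easton-Maris-Hollow-Grove-North-Easton: 10+12+19+14+6 = 61
Easton-Maris-Hollow-North-Grove-Easton: 10+12+8+14+9 = 53
Easton-Grove-Maris-North-Hollow-Easton: 9+16+5+8+11 = 49
Easton-Grove-Maris-Hollow-North-Easton: 9+16+12+8+6 = 51
Easton-Grove-North-Maris-Hollow-Easton: 9+14+5+12+11 = 51
Easton-Grove-Hollow-Maris-North-Easton: 9+19+12+5+6 = 51
Easton-North-Maris-Grove-Hollow-Easton: 6+5+16+19+11 = 57
Easton-North-Grove-Maris-Hollow-Easton: 6+14+16+12+11 = 59
The minimum is 49.
One optimal route: Easton → Grove → Maris → North → Hollow → Easton (or its reverse).

Shortest round trip = 49 m.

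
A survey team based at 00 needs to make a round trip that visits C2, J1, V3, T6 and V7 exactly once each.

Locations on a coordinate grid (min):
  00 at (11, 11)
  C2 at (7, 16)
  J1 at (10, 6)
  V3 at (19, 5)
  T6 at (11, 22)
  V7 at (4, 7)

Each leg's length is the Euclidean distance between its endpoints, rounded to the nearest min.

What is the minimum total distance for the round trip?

With 5 stops there are 5!/2 = 60 distinct round trips (a route and its reverse cost the same).
00 - C2 - J1 - V3 - T6 - V7 - 00: 6+10+9+19+17+8 = 69
00 - C2 - J1 - V3 - V7 - T6 - 00: 6+10+9+15+17+11 = 68
00 - C2 - J1 - T6 - V3 - V7 - 00: 6+10+16+19+15+8 = 74
00 - C2 - J1 - T6 - V7 - V3 - 00: 6+10+16+17+15+10 = 74
00 - C2 - J1 - V7 - V3 - T6 - 00: 6+10+6+15+19+11 = 67
00 - C2 - J1 - V7 - T6 - V3 - 00: 6+10+6+17+19+10 = 68
00 - C2 - V3 - J1 - T6 - V7 - 00: 6+16+9+16+17+8 = 72
00 - C2 - V3 - J1 - V7 - T6 - 00: 6+16+9+6+17+11 = 65
00 - C2 - V3 - T6 - J1 - V7 - 00: 6+16+19+16+6+8 = 71
00 - C2 - V3 - T6 - V7 - J1 - 00: 6+16+19+17+6+5 = 69
00 - C2 - V3 - V7 - J1 - T6 - 00: 6+16+15+6+16+11 = 70
00 - C2 - V3 - V7 - T6 - J1 - 00: 6+16+15+17+16+5 = 75
00 - C2 - T6 - J1 - V3 - V7 - 00: 6+7+16+9+15+8 = 61
00 - C2 - T6 - J1 - V7 - V3 - 00: 6+7+16+6+15+10 = 60
… (46 more)
00 - V3 - J1 - V7 - C2 - T6 - 00: 10+9+6+9+7+11 = 52  ← best
The minimum is 52.
One optimal route: 00 → V3 → J1 → V7 → C2 → T6 → 00 (or its reverse).

Shortest round trip = 52 min.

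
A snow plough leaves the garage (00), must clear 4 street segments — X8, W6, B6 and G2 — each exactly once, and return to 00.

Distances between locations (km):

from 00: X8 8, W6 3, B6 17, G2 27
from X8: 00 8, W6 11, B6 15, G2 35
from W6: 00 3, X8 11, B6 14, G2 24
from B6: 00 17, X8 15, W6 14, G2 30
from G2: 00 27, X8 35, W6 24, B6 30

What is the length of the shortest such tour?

Shortest round trip = 80 km.

There are 12 distinct closed tours to check (reversals are equivalent).
00 - X8 - W6 - B6 - G2 - 00: 8+11+14+30+27 = 90
00 - X8 - W6 - G2 - B6 - 00: 8+11+24+30+17 = 90
00 - X8 - B6 - W6 - G2 - 00: 8+15+14+24+27 = 88
00 - X8 - B6 - G2 - W6 - 00: 8+15+30+24+3 = 80
00 - X8 - G2 - W6 - B6 - 00: 8+35+24+14+17 = 98
00 - X8 - G2 - B6 - W6 - 00: 8+35+30+14+3 = 90
00 - W6 - X8 - B6 - G2 - 00: 3+11+15+30+27 = 86
00 - W6 - X8 - G2 - B6 - 00: 3+11+35+30+17 = 96
00 - W6 - B6 - X8 - G2 - 00: 3+14+15+35+27 = 94
00 - W6 - G2 - X8 - B6 - 00: 3+24+35+15+17 = 94
00 - B6 - X8 - W6 - G2 - 00: 17+15+11+24+27 = 94
00 - B6 - W6 - X8 - G2 - 00: 17+14+11+35+27 = 104
The minimum is 80.
One optimal route: 00 → X8 → B6 → G2 → W6 → 00 (or its reverse).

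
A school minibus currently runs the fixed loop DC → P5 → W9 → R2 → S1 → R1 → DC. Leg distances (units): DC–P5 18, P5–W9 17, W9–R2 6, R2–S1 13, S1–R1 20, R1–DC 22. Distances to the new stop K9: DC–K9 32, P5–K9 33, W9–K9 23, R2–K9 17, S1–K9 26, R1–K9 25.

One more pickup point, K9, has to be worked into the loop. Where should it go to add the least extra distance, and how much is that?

Insertion cost between consecutive stops i–j is d(i,K9) + d(K9,j) − d(i,j):
  between DC and P5: 32 + 33 − 18 = 47
  between P5 and W9: 33 + 23 − 17 = 39
  between W9 and R2: 23 + 17 − 6 = 34
  between R2 and S1: 17 + 26 − 13 = 30
  between S1 and R1: 26 + 25 − 20 = 31
  between R1 and DC: 25 + 32 − 22 = 35
Cheapest insertion is between R2 and S1, adding 30.
New total = 96 + 30 = 126.

Minimum extra distance: 30, inserting K9 between R2 and S1.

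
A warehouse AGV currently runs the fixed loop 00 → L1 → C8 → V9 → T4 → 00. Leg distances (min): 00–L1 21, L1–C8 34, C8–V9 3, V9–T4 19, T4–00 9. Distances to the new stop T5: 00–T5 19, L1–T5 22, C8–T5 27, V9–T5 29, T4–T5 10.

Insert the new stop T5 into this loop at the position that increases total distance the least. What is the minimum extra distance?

Insertion cost between consecutive stops i–j is d(i,T5) + d(T5,j) − d(i,j):
  between 00 and L1: 19 + 22 − 21 = 20
  between L1 and C8: 22 + 27 − 34 = 15
  between C8 and V9: 27 + 29 − 3 = 53
  between V9 and T4: 29 + 10 − 19 = 20
  between T4 and 00: 10 + 19 − 9 = 20
Cheapest insertion is between L1 and C8, adding 15.
New total = 86 + 15 = 101.

Adding 15 min by placing T5 on the L1–C8 leg.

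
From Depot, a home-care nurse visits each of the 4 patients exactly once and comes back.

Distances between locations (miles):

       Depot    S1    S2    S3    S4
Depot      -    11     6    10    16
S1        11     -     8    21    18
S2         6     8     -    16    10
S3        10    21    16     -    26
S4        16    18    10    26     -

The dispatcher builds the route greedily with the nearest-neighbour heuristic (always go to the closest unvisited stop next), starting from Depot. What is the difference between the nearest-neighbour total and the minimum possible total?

From Depot: S2=6, S3=10, S1=11, S4=16 → choose S2 (6).
From S2: S1=8, S4=10, S3=16 → choose S1 (8).
From S1: S4=18, S3=21 → choose S4 (18).
From S4: S3=26 → choose S3 (26).
NN route Depot → S2 → S1 → S4 → S3 → Depot costs 68.
Optimal: Depot → S1 → S2 → S4 → S3 → Depot costs 65 (by enumerating all 12 distinct tours).
Excess = 68 − 65 = 3.

The nearest-neighbour route is 3 miles longer than optimal.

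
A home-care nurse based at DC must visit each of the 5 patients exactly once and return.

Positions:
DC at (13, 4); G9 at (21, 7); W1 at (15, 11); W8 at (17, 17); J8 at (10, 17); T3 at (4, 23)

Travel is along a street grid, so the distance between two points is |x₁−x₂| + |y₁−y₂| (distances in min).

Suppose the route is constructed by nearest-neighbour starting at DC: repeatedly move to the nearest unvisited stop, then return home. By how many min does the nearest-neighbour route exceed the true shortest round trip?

Excess over optimum: 4 min.

From DC: W1=9, G9=11, J8=16, W8=17, T3=28 → choose W1 (9).
From W1: W8=8, G9=10, J8=11, T3=23 → choose W8 (8).
From W8: J8=7, G9=14, T3=19 → choose J8 (7).
From J8: T3=12, G9=21 → choose T3 (12).
From T3: G9=33 → choose G9 (33).
NN route DC → W1 → W8 → J8 → T3 → G9 → DC costs 80.
Optimal: DC → G9 → W1 → W8 → J8 → T3 → DC costs 76 (by enumerating all 60 distinct tours).
Excess = 80 − 76 = 4.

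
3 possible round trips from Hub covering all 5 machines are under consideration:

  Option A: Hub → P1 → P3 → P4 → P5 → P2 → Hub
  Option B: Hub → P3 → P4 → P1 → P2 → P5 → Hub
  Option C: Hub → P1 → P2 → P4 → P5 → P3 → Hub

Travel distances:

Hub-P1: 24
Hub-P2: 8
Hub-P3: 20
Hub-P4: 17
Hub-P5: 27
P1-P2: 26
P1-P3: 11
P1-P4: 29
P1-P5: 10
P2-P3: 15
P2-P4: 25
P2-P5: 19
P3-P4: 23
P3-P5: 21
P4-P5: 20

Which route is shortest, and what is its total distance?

Option A: 24 + 11 + 23 + 20 + 19 + 8 = 105
Option B: 20 + 23 + 29 + 26 + 19 + 27 = 144
Option C: 24 + 26 + 25 + 20 + 21 + 20 = 136

105 — Option A is the shortest.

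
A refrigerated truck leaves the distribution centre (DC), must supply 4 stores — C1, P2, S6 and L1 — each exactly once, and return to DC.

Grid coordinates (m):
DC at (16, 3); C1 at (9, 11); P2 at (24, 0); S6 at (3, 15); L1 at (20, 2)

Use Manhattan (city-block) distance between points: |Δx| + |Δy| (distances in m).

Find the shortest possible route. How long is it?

Minimum total distance: 72 m.

DC - C1 - P2 - S6 - L1 - DC: 15+26+36+30+5 = 112
DC - C1 - P2 - L1 - S6 - DC: 15+26+6+30+25 = 102
DC - C1 - S6 - P2 - L1 - DC: 15+10+36+6+5 = 72
DC - C1 - S6 - L1 - P2 - DC: 15+10+30+6+11 = 72
DC - C1 - L1 - P2 - S6 - DC: 15+20+6+36+25 = 102
DC - C1 - L1 - S6 - P2 - DC: 15+20+30+36+11 = 112
DC - P2 - C1 - S6 - L1 - DC: 11+26+10+30+5 = 82
DC - P2 - C1 - L1 - S6 - DC: 11+26+20+30+25 = 112
DC - P2 - S6 - C1 - L1 - DC: 11+36+10+20+5 = 82
DC - P2 - L1 - C1 - S6 - DC: 11+6+20+10+25 = 72
DC - S6 - C1 - P2 - L1 - DC: 25+10+26+6+5 = 72
DC - S6 - P2 - C1 - L1 - DC: 25+36+26+20+5 = 112
The minimum is 72.
One optimal route: DC → C1 → S6 → P2 → L1 → DC (or its reverse).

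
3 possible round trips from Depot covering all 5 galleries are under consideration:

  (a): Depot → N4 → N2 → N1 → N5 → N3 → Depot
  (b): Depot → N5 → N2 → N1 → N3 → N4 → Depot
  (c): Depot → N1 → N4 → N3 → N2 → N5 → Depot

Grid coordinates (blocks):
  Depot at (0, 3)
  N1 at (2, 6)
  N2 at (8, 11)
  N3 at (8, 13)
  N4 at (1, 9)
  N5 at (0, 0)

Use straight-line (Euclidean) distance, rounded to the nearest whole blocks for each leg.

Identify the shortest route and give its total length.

(a): 6 + 7 + 8 + 6 + 15 + 13 = 55
(b): 3 + 14 + 8 + 9 + 8 + 6 = 48
(c): 4 + 3 + 8 + 2 + 14 + 3 = 34

34 blocks — (c) is the shortest.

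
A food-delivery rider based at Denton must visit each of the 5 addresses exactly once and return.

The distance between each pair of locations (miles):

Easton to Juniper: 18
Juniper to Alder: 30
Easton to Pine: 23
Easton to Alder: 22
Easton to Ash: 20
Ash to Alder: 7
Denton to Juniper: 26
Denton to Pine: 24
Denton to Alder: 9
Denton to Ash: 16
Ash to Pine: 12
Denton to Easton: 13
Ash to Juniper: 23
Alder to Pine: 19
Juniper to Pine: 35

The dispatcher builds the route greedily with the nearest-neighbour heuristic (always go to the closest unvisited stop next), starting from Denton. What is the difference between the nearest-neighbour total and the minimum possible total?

The nearest-neighbour route is 1 miles longer than optimal.

Denton: Alder=9, Easton=13, Ash=16, Pine=24, Juniper=26 ⇒ Alder
Alder: Ash=7, Pine=19, Easton=22, Juniper=30 ⇒ Ash
Ash: Pine=12, Easton=20, Juniper=23 ⇒ Pine
Pine: Easton=23, Juniper=35 ⇒ Easton
Easton: Juniper=18 ⇒ Juniper
NN route Denton → Alder → Ash → Pine → Easton → Juniper → Denton costs 95.
Optimal: Denton → Easton → Juniper → Ash → Pine → Alder → Denton costs 94 (by enumerating all 60 distinct tours).
Excess = 95 − 94 = 1.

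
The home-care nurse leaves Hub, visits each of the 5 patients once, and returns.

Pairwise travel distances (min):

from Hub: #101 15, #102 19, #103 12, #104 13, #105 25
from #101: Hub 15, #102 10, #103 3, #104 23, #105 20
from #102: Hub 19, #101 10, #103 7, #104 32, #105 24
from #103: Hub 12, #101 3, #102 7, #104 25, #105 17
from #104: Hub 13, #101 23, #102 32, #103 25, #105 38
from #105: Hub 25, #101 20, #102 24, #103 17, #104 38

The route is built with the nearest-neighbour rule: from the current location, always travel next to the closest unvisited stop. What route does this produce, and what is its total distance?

Nearest-neighbour total = 100 min; route Hub → #103 → #101 → #102 → #105 → #104 → Hub.

From Hub: distances to unvisited — #103=12, #104=13, #101=15, #102=19, #105=25. Nearest is #103 (12).
From #103: distances to unvisited — #101=3, #102=7, #105=17, #104=25. Nearest is #101 (3).
From #101: distances to unvisited — #102=10, #105=20, #104=23. Nearest is #102 (10).
From #102: distances to unvisited — #105=24, #104=32. Nearest is #105 (24).
From #105: distances to unvisited — #104=38. Nearest is #104 (38).
Return #104→Hub: 13.
Total = 12 + 3 + 10 + 24 + 38 + 13 = 100.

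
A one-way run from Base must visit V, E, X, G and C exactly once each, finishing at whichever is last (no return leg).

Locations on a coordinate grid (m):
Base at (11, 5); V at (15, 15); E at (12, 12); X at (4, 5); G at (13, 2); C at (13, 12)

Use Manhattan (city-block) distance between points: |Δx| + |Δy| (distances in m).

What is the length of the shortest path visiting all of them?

There are 5! = 120 possible orderings.
Base → V → E → X → G → C: 14+6+15+12+10 = 57
Base → V → E → X → C → G: 14+6+15+16+10 = 61
Base → V → E → G → X → C: 14+6+11+12+16 = 59
Base → V → E → G → C → X: 14+6+11+10+16 = 57
Base → V → E → C → X → G: 14+6+1+16+12 = 49
Base → V → E → C → G → X: 14+6+1+10+12 = 43
Base → V → X → E → G → C: 14+21+15+11+10 = 71
Base → V → X → E → C → G: 14+21+15+1+10 = 61
Base → V → X → G → E → C: 14+21+12+11+1 = 59
Base → V → X → G → C → E: 14+21+12+10+1 = 58
Base → V → X → C → E → G: 14+21+16+1+11 = 63
Base → V → X → C → G → E: 14+21+16+10+11 = 72
Base → V → G → E → X → C: 14+15+11+15+16 = 71
Base → V → G → E → C → X: 14+15+11+1+16 = 57
… (106 more)
Base → X → G → E → C → V: 7+12+11+1+5 = 36  ← best
The minimum is 36.
One shortest path: Base → X → G → E → C → V.

36 m — the minimum one-way total.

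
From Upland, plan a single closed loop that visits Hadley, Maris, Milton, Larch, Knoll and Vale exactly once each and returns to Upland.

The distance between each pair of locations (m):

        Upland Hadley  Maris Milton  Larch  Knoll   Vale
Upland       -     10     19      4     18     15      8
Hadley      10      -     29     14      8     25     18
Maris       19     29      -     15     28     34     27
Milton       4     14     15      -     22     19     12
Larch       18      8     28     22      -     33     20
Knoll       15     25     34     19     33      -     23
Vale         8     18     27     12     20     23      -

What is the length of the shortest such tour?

With 6 stops there are 6!/2 = 360 distinct round trips (a route and its reverse cost the same).
Upland→Hadley→Maris→Milton→Larch→Knoll→Vale→Upland: 10+29+15+22+33+23+8 = 140
Upland→Hadley→Maris→Milton→Larch→Vale→Knoll→Upland: 10+29+15+22+20+23+15 = 134
Upland→Hadley→Maris→Milton→Knoll→Larch→Vale→Upland: 10+29+15+19+33+20+8 = 134
Upland→Hadley→Maris→Milton→Knoll→Vale→Larch→Upland: 10+29+15+19+23+20+18 = 134
Upland→Hadley→Maris→Milton→Vale→Larch→Knoll→Upland: 10+29+15+12+20+33+15 = 134
Upland→Hadley→Maris→Milton→Vale→Knoll→Larch→Upland: 10+29+15+12+23+33+18 = 140
Upland→Hadley→Maris→Larch→Milton→Knoll→Vale→Upland: 10+29+28+22+19+23+8 = 139
Upland→Hadley→Maris→Larch→Milton→Vale→Knoll→Upland: 10+29+28+22+12+23+15 = 139
… (352 more)
Upland→Hadley→Larch→Maris→Milton→Knoll→Vale→Upland: 10+8+28+15+19+23+8 = 111  ← best
The minimum is 111.
One optimal route: Upland → Hadley → Larch → Maris → Milton → Knoll → Vale → Upland (or its reverse).

Minimum total distance: 111 m.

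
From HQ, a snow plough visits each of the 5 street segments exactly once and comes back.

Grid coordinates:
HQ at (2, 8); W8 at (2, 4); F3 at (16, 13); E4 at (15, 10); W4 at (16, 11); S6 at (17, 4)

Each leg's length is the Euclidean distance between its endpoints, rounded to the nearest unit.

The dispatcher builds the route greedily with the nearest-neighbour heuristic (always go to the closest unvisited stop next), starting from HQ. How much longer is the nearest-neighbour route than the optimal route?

3 longer than the optimal tour.

HQ: W8=4, E4=13, W4=14, F3=15, S6=16 ⇒ W8
W8: E4=14, S6=15, W4=16, F3=17 ⇒ E4
E4: W4=1, F3=3, S6=6 ⇒ W4
W4: F3=2, S6=7 ⇒ F3
F3: S6=9 ⇒ S6
NN route HQ → W8 → E4 → W4 → F3 → S6 → HQ costs 46.
Optimal: HQ → W8 → S6 → E4 → W4 → F3 → HQ costs 43 (by enumerating all 60 distinct tours).
Excess = 46 − 43 = 3.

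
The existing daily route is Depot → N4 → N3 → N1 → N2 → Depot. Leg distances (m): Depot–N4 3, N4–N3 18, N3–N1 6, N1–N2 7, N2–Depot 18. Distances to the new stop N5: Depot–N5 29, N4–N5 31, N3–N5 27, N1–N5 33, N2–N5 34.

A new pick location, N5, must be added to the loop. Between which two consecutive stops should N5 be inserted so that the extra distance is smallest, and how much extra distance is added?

Adding 40 m by placing N5 on the N4–N3 leg.

Insertion cost between consecutive stops i–j is d(i,N5) + d(N5,j) − d(i,j):
  between Depot and N4: 29 + 31 − 3 = 57
  between N4 and N3: 31 + 27 − 18 = 40
  between N3 and N1: 27 + 33 − 6 = 54
  between N1 and N2: 33 + 34 − 7 = 60
  between N2 and Depot: 34 + 29 − 18 = 45
Cheapest insertion is between N4 and N3, adding 40.
New total = 52 + 40 = 92.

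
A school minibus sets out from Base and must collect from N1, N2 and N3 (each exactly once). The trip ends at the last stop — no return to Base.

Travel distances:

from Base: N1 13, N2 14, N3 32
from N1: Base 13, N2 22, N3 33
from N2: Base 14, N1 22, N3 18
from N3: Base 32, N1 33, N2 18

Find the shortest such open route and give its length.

53 — the minimum one-way total.

There are 3! = 6 possible orderings.
Base → N1 → N2 → N3: 13+22+18 = 53
Base → N1 → N3 → N2: 13+33+18 = 64
Base → N2 → N1 → N3: 14+22+33 = 69
Base → N2 → N3 → N1: 14+18+33 = 65
Base → N3 → N1 → N2: 32+33+22 = 87
Base → N3 → N2 → N1: 32+18+22 = 72
The minimum is 53.
One shortest path: Base → N1 → N2 → N3.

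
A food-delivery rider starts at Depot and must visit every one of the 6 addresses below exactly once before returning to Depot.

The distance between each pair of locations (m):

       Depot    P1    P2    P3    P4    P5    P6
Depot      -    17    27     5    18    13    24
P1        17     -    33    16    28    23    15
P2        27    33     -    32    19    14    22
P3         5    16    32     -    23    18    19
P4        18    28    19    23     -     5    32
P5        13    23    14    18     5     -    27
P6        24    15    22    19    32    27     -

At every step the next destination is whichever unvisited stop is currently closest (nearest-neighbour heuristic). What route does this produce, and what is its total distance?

Nearest-neighbour total = 95 m; route Depot → P3 → P1 → P6 → P2 → P5 → P4 → Depot.

Depot → [P3:5 / P5:13 / P1:17 / P4:18 / P6:24 / P2:27] → P3 (5)
P3 → [P1:16 / P5:18 / P6:19 / P4:23 / P2:32] → P1 (16)
P1 → [P6:15 / P5:23 / P4:28 / P2:33] → P6 (15)
P6 → [P2:22 / P5:27 / P4:32] → P2 (22)
P2 → [P5:14 / P4:19] → P5 (14)
P5 → [P4:5] → P4 (5)
Return P4→Depot: 18.
Total = 5 + 16 + 15 + 22 + 14 + 5 + 18 = 95.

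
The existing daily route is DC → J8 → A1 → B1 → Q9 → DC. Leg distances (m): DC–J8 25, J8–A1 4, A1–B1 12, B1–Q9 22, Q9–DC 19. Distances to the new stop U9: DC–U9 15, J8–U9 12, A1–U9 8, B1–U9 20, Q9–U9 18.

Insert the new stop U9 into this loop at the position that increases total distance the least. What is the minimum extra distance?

Insertion cost between consecutive stops i–j is d(i,U9) + d(U9,j) − d(i,j):
  between DC and J8: 15 + 12 − 25 = 2
  between J8 and A1: 12 + 8 − 4 = 16
  between A1 and B1: 8 + 20 − 12 = 16
  between B1 and Q9: 20 + 18 − 22 = 16
  between Q9 and DC: 18 + 15 − 19 = 14
Cheapest insertion is between DC and J8, adding 2.
New total = 82 + 2 = 84.

+2 m — insert U9 between DC and J8.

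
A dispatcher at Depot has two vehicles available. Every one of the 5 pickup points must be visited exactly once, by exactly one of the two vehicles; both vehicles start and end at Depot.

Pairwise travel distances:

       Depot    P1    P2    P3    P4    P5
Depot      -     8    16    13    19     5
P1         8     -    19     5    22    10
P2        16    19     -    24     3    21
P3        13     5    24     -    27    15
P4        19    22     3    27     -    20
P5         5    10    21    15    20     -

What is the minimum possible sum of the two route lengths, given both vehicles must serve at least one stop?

There are 2^4 − 1 = 15 ways to divide the 5 stops into two non-empty groups. For each, the best each vehicle can do is its own shortest tour through its group:
  {P1} + {P2, P3, P4, P5}: 16 + 65 = 81
  {P2} + {P1, P3, P4, P5}: 32 + 65 = 97
  {P1, P2} + {P3, P4, P5}: 43 + 65 = 108
  {P3} + {P1, P2, P4, P5}: 26 + 55 = 81
  {P1, P3} + {P2, P4, P5}: 26 + 44 = 70
  {P2, P3} + {P1, P4, P5}: 53 + 55 = 108
  … (15 splits in total)
  {P1, P2, P3, P4} + {P5}: 59 + 10 = 69  ← best
Best: vehicle 1 Depot → P1 → P3 → P2 → P4 → Depot = 59; vehicle 2 Depot → P5 → Depot = 10; combined 69.

69 — the smallest possible combined total.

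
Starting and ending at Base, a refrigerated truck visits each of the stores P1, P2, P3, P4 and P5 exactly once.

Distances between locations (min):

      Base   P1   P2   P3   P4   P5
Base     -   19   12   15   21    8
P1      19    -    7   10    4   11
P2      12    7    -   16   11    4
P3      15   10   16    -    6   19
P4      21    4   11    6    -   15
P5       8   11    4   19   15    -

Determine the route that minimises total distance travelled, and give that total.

With 5 stops there are 5!/2 = 60 distinct round trips (a route and its reverse cost the same).
Base → P1 → P2 → P3 → P4 → P5 → Base: 19+7+16+6+15+8 = 71
Base → P1 → P2 → P3 → P5 → P4 → Base: 19+7+16+19+15+21 = 97
Base → P1 → P2 → P4 → P3 → P5 → Base: 19+7+11+6+19+8 = 70
Base → P1 → P2 → P4 → P5 → P3 → Base: 19+7+11+15+19+15 = 86
Base → P1 → P2 → P5 → P3 → P4 → Base: 19+7+4+19+6+21 = 76
Base → P1 → P2 → P5 → P4 → P3 → Base: 19+7+4+15+6+15 = 66
Base → P1 → P3 → P2 → P4 → P5 → Base: 19+10+16+11+15+8 = 79
Base → P1 → P3 → P2 → P5 → P4 → Base: 19+10+16+4+15+21 = 85
Base → P1 → P3 → P4 → P2 → P5 → Base: 19+10+6+11+4+8 = 58
Base → P1 → P3 → P4 → P5 → P2 → Base: 19+10+6+15+4+12 = 66
Base → P1 → P3 → P5 → P2 → P4 → Base: 19+10+19+4+11+21 = 84
Base → P1 → P3 → P5 → P4 → P2 → Base: 19+10+19+15+11+12 = 86
Base → P1 → P4 → P2 → P3 → P5 → Base: 19+4+11+16+19+8 = 77
Base → P1 → P4 → P2 → P5 → P3 → Base: 19+4+11+4+19+15 = 72
… (46 more)
Base → P3 → P4 → P1 → P2 → P5 → Base: 15+6+4+7+4+8 = 44  ← best
The minimum is 44.
One optimal route: Base → P3 → P4 → P1 → P2 → P5 → Base (or its reverse).

Shortest round trip = 44 min.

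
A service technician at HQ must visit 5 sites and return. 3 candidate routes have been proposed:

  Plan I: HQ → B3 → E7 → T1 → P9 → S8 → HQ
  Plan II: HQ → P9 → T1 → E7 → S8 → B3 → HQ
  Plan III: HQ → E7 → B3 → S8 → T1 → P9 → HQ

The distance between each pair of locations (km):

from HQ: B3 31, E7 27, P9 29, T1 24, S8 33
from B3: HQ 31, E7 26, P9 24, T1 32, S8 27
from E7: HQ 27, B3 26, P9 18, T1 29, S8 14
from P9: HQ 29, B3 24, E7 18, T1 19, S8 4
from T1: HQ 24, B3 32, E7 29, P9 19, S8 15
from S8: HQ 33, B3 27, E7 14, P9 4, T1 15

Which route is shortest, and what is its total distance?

Shortest is Plan I, total 142 km.

Plan I: 31 + 26 + 29 + 19 + 4 + 33 = 142
Plan II: 29 + 19 + 29 + 14 + 27 + 31 = 149
Plan III: 27 + 26 + 27 + 15 + 19 + 29 = 143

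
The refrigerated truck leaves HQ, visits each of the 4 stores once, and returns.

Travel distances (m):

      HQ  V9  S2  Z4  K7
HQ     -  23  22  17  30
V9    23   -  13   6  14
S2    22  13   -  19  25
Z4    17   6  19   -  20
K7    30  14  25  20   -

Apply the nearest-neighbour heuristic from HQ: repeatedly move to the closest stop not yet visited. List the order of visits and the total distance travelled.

Total distance 91 m via the nearest-neighbour route HQ → Z4 → V9 → S2 → K7 → HQ.

At HQ the remaining stops are Z4 17, S2 22, V9 23, K7 30; go to Z4.
At Z4 the remaining stops are V9 6, S2 19, K7 20; go to V9.
At V9 the remaining stops are S2 13, K7 14; go to S2.
At S2 the remaining stops are K7 25; go to K7.
Return K7→HQ: 30.
Total = 17 + 6 + 13 + 25 + 30 = 91.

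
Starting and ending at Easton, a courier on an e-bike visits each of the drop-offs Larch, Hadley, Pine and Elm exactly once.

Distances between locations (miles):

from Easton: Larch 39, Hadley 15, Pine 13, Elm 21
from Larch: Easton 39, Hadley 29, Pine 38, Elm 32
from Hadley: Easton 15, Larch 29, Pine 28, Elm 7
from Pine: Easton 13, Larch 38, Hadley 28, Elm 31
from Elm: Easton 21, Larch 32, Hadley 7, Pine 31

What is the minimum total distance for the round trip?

Easton → Larch → Hadley → Pine → Elm → Easton: 39+29+28+31+21 = 148
Easton → Larch → Hadley → Elm → Pine → Easton: 39+29+7+31+13 = 119
Easton → Larch → Pine → Hadley → Elm → Easton: 39+38+28+7+21 = 133
Easton → Larch → Pine → Elm → Hadley → Easton: 39+38+31+7+15 = 130
Easton → Larch → Elm → Hadley → Pine → Easton: 39+32+7+28+13 = 119
Easton → Larch → Elm → Pine → Hadley → Easton: 39+32+31+28+15 = 145
Easton → Hadley → Larch → Pine → Elm → Easton: 15+29+38+31+21 = 134
Easton → Hadley → Larch → Elm → Pine → Easton: 15+29+32+31+13 = 120
Easton → Hadley → Pine → Larch → Elm → Easton: 15+28+38+32+21 = 134
Easton → Hadley → Elm → Larch → Pine → Easton: 15+7+32+38+13 = 105
Easton → Pine → Larch → Hadley → Elm → Easton: 13+38+29+7+21 = 108
Easton → Pine → Hadley → Larch → Elm → Easton: 13+28+29+32+21 = 123
The minimum is 105.
One optimal route: Easton → Hadley → Elm → Larch → Pine → Easton (or its reverse).

Minimum total distance: 105 miles.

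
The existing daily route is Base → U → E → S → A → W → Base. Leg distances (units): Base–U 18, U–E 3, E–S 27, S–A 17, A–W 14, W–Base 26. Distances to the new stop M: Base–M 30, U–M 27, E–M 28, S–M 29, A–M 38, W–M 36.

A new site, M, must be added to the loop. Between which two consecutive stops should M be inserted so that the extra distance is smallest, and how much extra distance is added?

Insertion cost between consecutive stops i–j is d(i,M) + d(M,j) − d(i,j):
  between Base and U: 30 + 27 − 18 = 39
  between U and E: 27 + 28 − 3 = 52
  between E and S: 28 + 29 − 27 = 30
  between S and A: 29 + 38 − 17 = 50
  between A and W: 38 + 36 − 14 = 60
  between W and Base: 36 + 30 − 26 = 40
Cheapest insertion is between E and S, adding 30.
New total = 105 + 30 = 135.

Minimum extra distance: 30, inserting M between E and S.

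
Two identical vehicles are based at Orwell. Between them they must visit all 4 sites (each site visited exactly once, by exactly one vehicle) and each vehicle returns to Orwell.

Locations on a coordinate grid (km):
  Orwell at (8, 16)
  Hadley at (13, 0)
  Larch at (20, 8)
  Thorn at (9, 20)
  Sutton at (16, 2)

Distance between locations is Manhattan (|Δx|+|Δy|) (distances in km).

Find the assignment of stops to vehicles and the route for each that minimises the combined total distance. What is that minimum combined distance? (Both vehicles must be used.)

Check every non-empty split of the stops between the two vehicles; for each half take its own optimal tour:
  {Hadley} + {Larch, Thorn, Sutton}: 42 + 60 = 102
  {Larch} + {Hadley, Thorn, Sutton}: 40 + 56 = 96
  {Hadley, Larch} + {Thorn, Sutton}: 56 + 52 = 108
  {Thorn} + {Hadley, Larch, Sutton}: 10 + 56 = 66
  {Hadley, Thorn} + {Larch, Sutton}: 50 + 52 = 102
  {Larch, Thorn} + {Hadley, Sutton}: 48 + 48 = 96
  … (7 splits in total)
Best: vehicle 1 Orwell → Thorn → Orwell = 10; vehicle 2 Orwell → Hadley → Sutton → Larch → Orwell = 56; combined 66.

66 km — the smallest possible combined total.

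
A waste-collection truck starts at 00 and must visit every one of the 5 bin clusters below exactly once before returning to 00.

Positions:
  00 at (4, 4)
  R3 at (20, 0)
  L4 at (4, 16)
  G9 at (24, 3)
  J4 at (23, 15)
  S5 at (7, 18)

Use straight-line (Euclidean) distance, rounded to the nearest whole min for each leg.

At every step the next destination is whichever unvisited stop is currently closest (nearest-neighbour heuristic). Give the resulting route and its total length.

Total distance 65 min via the nearest-neighbour route 00 → L4 → S5 → J4 → G9 → R3 → 00.

00 → [L4:12 / S5:14 / R3:16 / G9:20 / J4:22] → L4 (12)
L4 → [S5:4 / J4:19 / R3:23 / G9:24] → S5 (4)
S5 → [J4:16 / R3:22 / G9:23] → J4 (16)
J4 → [G9:12 / R3:15] → G9 (12)
G9 → [R3:5] → R3 (5)
Return R3→00: 16.
Total = 12 + 4 + 16 + 12 + 5 + 16 = 65.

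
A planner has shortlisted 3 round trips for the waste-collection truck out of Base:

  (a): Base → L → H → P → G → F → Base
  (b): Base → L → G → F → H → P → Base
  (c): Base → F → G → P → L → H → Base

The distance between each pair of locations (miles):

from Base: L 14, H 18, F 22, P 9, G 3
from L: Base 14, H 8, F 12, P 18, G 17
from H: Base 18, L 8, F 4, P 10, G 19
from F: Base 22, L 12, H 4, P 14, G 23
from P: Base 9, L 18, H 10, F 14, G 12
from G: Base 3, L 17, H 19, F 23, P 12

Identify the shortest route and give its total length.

(a): 14 + 8 + 10 + 12 + 23 + 22 = 89
(b): 14 + 17 + 23 + 4 + 10 + 9 = 77
(c): 22 + 23 + 12 + 18 + 8 + 18 = 101

Shortest is (b), total 77 miles.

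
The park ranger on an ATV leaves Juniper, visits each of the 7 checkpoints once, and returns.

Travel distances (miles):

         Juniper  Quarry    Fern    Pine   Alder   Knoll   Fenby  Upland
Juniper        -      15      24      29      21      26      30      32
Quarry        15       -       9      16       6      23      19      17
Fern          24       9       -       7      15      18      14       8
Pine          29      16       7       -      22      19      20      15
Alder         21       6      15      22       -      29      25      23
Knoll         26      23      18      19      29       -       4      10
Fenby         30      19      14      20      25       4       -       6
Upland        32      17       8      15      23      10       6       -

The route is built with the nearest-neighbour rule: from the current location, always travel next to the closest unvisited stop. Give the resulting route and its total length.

94 miles along Juniper → Quarry → Alder → Fern → Pine → Upland → Fenby → Knoll → Juniper.

From Juniper: distances to unvisited — Quarry=15, Alder=21, Fern=24, Knoll=26, Pine=29, Fenby=30, Upland=32. Nearest is Quarry (15).
From Quarry: distances to unvisited — Alder=6, Fern=9, Pine=16, Upland=17, Fenby=19, Knoll=23. Nearest is Alder (6).
From Alder: distances to unvisited — Fern=15, Pine=22, Upland=23, Fenby=25, Knoll=29. Nearest is Fern (15).
From Fern: distances to unvisited — Pine=7, Upland=8, Fenby=14, Knoll=18. Nearest is Pine (7).
From Pine: distances to unvisited — Upland=15, Knoll=19, Fenby=20. Nearest is Upland (15).
From Upland: distances to unvisited — Fenby=6, Knoll=10. Nearest is Fenby (6).
From Fenby: distances to unvisited — Knoll=4. Nearest is Knoll (4).
Return Knoll→Juniper: 26.
Total = 15 + 6 + 15 + 7 + 15 + 6 + 4 + 26 = 94.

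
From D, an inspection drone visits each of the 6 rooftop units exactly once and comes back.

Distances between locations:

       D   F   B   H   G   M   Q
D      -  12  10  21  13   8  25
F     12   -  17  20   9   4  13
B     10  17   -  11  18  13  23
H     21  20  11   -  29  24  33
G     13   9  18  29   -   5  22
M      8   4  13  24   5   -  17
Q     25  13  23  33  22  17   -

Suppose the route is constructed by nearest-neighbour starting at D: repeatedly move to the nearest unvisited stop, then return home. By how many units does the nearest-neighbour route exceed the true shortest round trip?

D: M=8, B=10, F=12, G=13, H=21, Q=25 ⇒ M
M: F=4, G=5, B=13, Q=17, H=24 ⇒ F
F: G=9, Q=13, B=17, H=20 ⇒ G
G: B=18, Q=22, H=29 ⇒ B
B: H=11, Q=23 ⇒ H
H: Q=33 ⇒ Q
NN route D → M → F → G → B → H → Q → D costs 108.
Optimal: D → B → H → F → Q → G → M → D costs 89 (by enumerating all 360 distinct tours).
Excess = 108 − 89 = 19.

Excess over optimum: 19.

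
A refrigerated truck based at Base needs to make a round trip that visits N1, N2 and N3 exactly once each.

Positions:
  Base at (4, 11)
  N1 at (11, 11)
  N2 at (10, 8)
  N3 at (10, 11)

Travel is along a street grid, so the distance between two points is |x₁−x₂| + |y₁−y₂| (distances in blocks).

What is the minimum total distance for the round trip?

Base-N1-N2-N3-Base: 7+4+3+6 = 20
Base-N1-N3-N2-Base: 7+1+3+9 = 20
Base-N2-N1-N3-Base: 9+4+1+6 = 20
The minimum is 20.
One optimal route: Base → N1 → N2 → N3 → Base (or its reverse).

Shortest round trip = 20 blocks.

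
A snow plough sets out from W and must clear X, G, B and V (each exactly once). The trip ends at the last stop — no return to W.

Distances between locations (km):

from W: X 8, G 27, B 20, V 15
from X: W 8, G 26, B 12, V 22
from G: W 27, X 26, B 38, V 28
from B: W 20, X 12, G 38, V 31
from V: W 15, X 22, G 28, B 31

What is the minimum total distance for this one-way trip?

79 km — the minimum one-way total.

There are 4! = 24 possible orderings.
W - X - G - B - V: 8+26+38+31 = 103
W - X - G - V - B: 8+26+28+31 = 93
W - X - B - G - V: 8+12+38+28 = 86
W - X - B - V - G: 8+12+31+28 = 79
W - X - V - G - B: 8+22+28+38 = 96
W - X - V - B - G: 8+22+31+38 = 99
W - G - X - B - V: 27+26+12+31 = 96
W - G - X - V - B: 27+26+22+31 = 106
W - G - B - X - V: 27+38+12+22 = 99
W - G - B - V - X: 27+38+31+22 = 118
W - G - V - X - B: 27+28+22+12 = 89
W - G - V - B - X: 27+28+31+12 = 98
W - B - X - G - V: 20+12+26+28 = 86
W - B - X - V - G: 20+12+22+28 = 82
… (10 more)
The minimum is 79.
One shortest path: W → X → B → V → G.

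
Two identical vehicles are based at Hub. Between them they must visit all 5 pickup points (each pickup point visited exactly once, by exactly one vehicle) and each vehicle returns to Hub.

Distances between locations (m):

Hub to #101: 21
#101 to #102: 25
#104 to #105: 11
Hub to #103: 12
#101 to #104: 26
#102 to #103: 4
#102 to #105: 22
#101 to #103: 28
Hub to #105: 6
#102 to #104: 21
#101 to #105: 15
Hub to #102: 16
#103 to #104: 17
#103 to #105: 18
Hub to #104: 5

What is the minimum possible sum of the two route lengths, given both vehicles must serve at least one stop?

Check every non-empty split of the stops between the two vehicles; for each half take its own optimal tour:
  {#101} + {#102, #103, #104, #105}: 42 + 54 = 96
  {#102} + {#101, #103, #104, #105}: 32 + 71 = 103
  {#101, #102} + {#103, #104, #105}: 62 + 46 = 108
  {#103} + {#101, #102, #104, #105}: 24 + 72 = 96
  {#101, #103} + {#102, #104, #105}: 61 + 54 = 115
  {#102, #103} + {#101, #104, #105}: 32 + 52 = 84
  … (15 splits in total)
  {#104} + {#101, #102, #103, #105}: 10 + 62 = 72  ← best
Best: vehicle 1 Hub → #104 → Hub = 10; vehicle 2 Hub → #103 → #102 → #101 → #105 → Hub = 62; combined 72.

Minimum combined distance: 72 m.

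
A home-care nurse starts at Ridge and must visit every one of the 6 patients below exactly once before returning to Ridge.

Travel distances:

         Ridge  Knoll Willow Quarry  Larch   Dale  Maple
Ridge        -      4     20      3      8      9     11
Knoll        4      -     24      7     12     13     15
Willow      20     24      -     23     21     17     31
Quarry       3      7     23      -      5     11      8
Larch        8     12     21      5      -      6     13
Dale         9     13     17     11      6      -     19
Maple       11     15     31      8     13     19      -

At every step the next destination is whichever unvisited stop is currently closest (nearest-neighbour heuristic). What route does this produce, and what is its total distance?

93 along Ridge → Quarry → Larch → Dale → Knoll → Maple → Willow → Ridge.

From Ridge: distances to unvisited — Quarry=3, Knoll=4, Larch=8, Dale=9, Maple=11, Willow=20. Nearest is Quarry (3).
From Quarry: distances to unvisited — Larch=5, Knoll=7, Maple=8, Dale=11, Willow=23. Nearest is Larch (5).
From Larch: distances to unvisited — Dale=6, Knoll=12, Maple=13, Willow=21. Nearest is Dale (6).
From Dale: distances to unvisited — Knoll=13, Willow=17, Maple=19. Nearest is Knoll (13).
From Knoll: distances to unvisited — Maple=15, Willow=24. Nearest is Maple (15).
From Maple: distances to unvisited — Willow=31. Nearest is Willow (31).
Return Willow→Ridge: 20.
Total = 3 + 5 + 6 + 13 + 15 + 31 + 20 = 93.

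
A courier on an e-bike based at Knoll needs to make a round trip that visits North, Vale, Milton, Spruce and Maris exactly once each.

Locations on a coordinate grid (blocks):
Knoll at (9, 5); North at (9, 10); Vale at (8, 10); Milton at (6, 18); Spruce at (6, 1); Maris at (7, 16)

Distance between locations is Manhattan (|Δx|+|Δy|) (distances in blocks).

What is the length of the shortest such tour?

There are 60 distinct closed tours to check (reversals are equivalent).
Knoll - North - Vale - Milton - Spruce - Maris - Knoll: 5+1+10+17+16+13 = 62
Knoll - North - Vale - Milton - Maris - Spruce - Knoll: 5+1+10+3+16+7 = 42
Knoll - North - Vale - Spruce - Milton - Maris - Knoll: 5+1+11+17+3+13 = 50
Knoll - North - Vale - Spruce - Maris - Milton - Knoll: 5+1+11+16+3+16 = 52
Knoll - North - Vale - Maris - Milton - Spruce - Knoll: 5+1+7+3+17+7 = 40
Knoll - North - Vale - Maris - Spruce - Milton - Knoll: 5+1+7+16+17+16 = 62
Knoll - North - Milton - Vale - Spruce - Maris - Knoll: 5+11+10+11+16+13 = 66
Knoll - North - Milton - Vale - Maris - Spruce - Knoll: 5+11+10+7+16+7 = 56
Knoll - North - Milton - Spruce - Vale - Maris - Knoll: 5+11+17+11+7+13 = 64
Knoll - North - Milton - Spruce - Maris - Vale - Knoll: 5+11+17+16+7+6 = 62
Knoll - North - Milton - Maris - Vale - Spruce - Knoll: 5+11+3+7+11+7 = 44
Knoll - North - Milton - Maris - Spruce - Vale - Knoll: 5+11+3+16+11+6 = 52
Knoll - North - Spruce - Vale - Milton - Maris - Knoll: 5+12+11+10+3+13 = 54
Knoll - North - Spruce - Vale - Maris - Milton - Knoll: 5+12+11+7+3+16 = 54
… (46 more)
The minimum is 40.
One optimal route: Knoll → North → Vale → Maris → Milton → Spruce → Knoll (or its reverse).

Shortest round trip = 40 blocks.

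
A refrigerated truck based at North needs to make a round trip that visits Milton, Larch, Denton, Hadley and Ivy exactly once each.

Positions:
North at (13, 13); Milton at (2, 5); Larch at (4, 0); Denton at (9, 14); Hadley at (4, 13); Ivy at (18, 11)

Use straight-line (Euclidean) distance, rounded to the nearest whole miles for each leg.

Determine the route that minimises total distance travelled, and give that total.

Shortest round trip = 45 miles.

There are 60 distinct closed tours to check (reversals are equivalent).
North → Milton → Larch → Denton → Hadley → Ivy → North: 14+5+15+5+14+5 = 58
North → Milton → Larch → Denton → Ivy → Hadley → North: 14+5+15+9+14+9 = 66
North → Milton → Larch → Hadley → Denton → Ivy → North: 14+5+13+5+9+5 = 51
North → Milton → Larch → Hadley → Ivy → Denton → North: 14+5+13+14+9+4 = 59
North → Milton → Larch → Ivy → Denton → Hadley → North: 14+5+18+9+5+9 = 60
North → Milton → Larch → Ivy → Hadley → Denton → North: 14+5+18+14+5+4 = 60
North → Milton → Denton → Larch → Hadley → Ivy → North: 14+11+15+13+14+5 = 72
North → Milton → Denton → Larch → Ivy → Hadley → North: 14+11+15+18+14+9 = 81
North → Milton → Denton → Hadley → Larch → Ivy → North: 14+11+5+13+18+5 = 66
North → Milton → Denton → Hadley → Ivy → Larch → North: 14+11+5+14+18+16 = 78
North → Milton → Denton → Ivy → Larch → Hadley → North: 14+11+9+18+13+9 = 74
North → Milton → Denton → Ivy → Hadley → Larch → North: 14+11+9+14+13+16 = 77
North → Milton → Hadley → Larch → Denton → Ivy → North: 14+8+13+15+9+5 = 64
North → Milton → Hadley → Larch → Ivy → Denton → North: 14+8+13+18+9+4 = 66
… (46 more)
North → Denton → Hadley → Milton → Larch → Ivy → North: 4+5+8+5+18+5 = 45  ← best
The minimum is 45.
One optimal route: North → Denton → Hadley → Milton → Larch → Ivy → North (or its reverse).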